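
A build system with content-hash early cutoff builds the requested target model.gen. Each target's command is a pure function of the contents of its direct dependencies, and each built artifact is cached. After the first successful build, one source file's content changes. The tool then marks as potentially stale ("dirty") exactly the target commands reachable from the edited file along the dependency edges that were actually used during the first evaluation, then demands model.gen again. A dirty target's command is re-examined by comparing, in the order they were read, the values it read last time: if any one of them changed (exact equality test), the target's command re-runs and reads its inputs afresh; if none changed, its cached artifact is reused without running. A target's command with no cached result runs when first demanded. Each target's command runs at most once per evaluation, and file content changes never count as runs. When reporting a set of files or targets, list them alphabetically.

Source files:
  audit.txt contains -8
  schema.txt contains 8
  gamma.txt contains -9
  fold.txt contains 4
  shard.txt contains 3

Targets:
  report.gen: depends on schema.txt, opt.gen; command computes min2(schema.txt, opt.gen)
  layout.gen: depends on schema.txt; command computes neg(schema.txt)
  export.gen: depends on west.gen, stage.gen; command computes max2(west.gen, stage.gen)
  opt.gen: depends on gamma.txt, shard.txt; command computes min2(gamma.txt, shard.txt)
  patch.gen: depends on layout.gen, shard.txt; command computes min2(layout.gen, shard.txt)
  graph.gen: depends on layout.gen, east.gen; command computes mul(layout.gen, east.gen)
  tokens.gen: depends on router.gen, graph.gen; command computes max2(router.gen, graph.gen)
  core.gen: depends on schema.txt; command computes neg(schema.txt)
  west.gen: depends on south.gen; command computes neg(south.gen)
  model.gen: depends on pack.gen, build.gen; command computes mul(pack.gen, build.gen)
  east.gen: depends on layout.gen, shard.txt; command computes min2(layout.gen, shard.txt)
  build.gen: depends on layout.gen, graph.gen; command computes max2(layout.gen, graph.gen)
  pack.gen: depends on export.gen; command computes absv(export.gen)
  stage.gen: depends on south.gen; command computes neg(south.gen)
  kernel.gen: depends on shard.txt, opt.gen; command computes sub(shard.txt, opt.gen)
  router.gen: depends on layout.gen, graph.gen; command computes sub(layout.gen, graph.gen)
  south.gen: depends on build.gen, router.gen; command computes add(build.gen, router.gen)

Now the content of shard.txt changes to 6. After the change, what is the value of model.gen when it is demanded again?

New value of model.gen: 512.
Key observation: the change is absorbed at east.gen — it re-runs but produces the same value, and the output's value is unchanged.

First evaluation (everything demanded from the output):
  layout.gen = neg(8) = -8
  east.gen = min2(-8, 3) = -8
  graph.gen = mul(-8, -8) = 64
  build.gen = max2(-8, 64) = 64
  router.gen = sub(-8, 64) = -72
  south.gen = add(64, -72) = -8
  stage.gen = neg(-8) = 8
  west.gen = neg(-8) = 8
  export.gen = max2(8, 8) = 8
  pack.gen = absv(8) = 8
  model.gen = mul(8, 64) = 512

Propagation after the edit:
  east.gen: runs — shard.txt 3->6; result -8 (same value as before).
  graph.gen: checked — values it read are unchanged (layout.gen unchanged, east.gen unchanged); reused cached 64 without running.
  build.gen: checked — values it read are unchanged (layout.gen unchanged, graph.gen unchanged); reused cached 64 without running.
  router.gen: checked — values it read are unchanged (layout.gen unchanged, graph.gen unchanged); reused cached -72 without running.
  south.gen: checked — values it read are unchanged (build.gen unchanged, router.gen unchanged); reused cached -8 without running.
  stage.gen: checked — values it read are unchanged (south.gen unchanged); reused cached 8 without running.
  west.gen: checked — values it read are unchanged (south.gen unchanged); reused cached 8 without running.
  export.gen: checked — values it read are unchanged (west.gen unchanged, stage.gen unchanged); reused cached 8 without running.
  pack.gen: checked — values it read are unchanged (export.gen unchanged); reused cached 8 without running.
  model.gen: checked — values it read are unchanged (pack.gen unchanged, build.gen unchanged); reused cached 512 without running.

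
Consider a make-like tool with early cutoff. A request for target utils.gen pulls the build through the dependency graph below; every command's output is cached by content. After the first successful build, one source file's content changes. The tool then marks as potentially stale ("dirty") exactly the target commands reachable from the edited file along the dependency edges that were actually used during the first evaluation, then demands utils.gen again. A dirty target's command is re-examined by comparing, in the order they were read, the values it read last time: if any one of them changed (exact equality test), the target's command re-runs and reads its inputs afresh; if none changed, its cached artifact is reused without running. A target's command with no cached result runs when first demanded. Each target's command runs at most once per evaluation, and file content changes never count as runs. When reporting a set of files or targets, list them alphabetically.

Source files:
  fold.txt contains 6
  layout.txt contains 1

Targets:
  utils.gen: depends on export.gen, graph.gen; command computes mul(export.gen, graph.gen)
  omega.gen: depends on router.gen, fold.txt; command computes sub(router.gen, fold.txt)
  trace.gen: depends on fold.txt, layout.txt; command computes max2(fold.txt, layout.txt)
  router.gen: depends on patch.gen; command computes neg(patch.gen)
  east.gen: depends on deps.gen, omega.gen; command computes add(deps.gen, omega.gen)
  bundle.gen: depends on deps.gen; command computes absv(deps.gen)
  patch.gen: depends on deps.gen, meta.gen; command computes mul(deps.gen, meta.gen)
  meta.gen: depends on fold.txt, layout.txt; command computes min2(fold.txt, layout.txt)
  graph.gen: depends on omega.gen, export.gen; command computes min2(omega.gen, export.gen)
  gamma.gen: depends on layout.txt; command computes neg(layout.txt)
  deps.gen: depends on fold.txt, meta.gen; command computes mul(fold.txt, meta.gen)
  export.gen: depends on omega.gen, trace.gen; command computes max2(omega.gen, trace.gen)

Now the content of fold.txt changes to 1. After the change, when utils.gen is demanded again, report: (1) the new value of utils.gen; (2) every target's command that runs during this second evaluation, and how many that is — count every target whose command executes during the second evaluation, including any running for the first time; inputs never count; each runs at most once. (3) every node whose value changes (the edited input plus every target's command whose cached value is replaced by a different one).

Demanding utils.gen again yields -2.
9 target commands run: deps.gen, export.gen, graph.gen, meta.gen, omega.gen, patch.gen, router.gen, trace.gen, utils.gen.
The nodes whose values change: deps.gen, export.gen, fold.txt, graph.gen, omega.gen, patch.gen, router.gen, trace.gen, utils.gen.

First demand of the output computes:
  meta.gen = min2(6, 1) = 1
  deps.gen = mul(6, 1) = 6
  patch.gen = mul(6, 1) = 6
  router.gen = neg(6) = -6
  omega.gen = sub(-6, 6) = -12
  trace.gen = max2(6, 1) = 6
  export.gen = max2(-12, 6) = 6
  graph.gen = min2(-12, 6) = -12
  utils.gen = mul(6, -12) = -72

After the edit, cleaning proceeds:
  meta.gen: a read changed (fold.txt 6->1) — executes, giving 1 — identical to its old value.
  deps.gen: a read changed (fold.txt 6->1) — executes, giving 1.
  patch.gen: a read changed (deps.gen 6->1) — executes, giving 1.
  router.gen: a read changed (patch.gen 6->1) — executes, giving -1.
  omega.gen: a read changed (router.gen -6->-1; fold.txt 6->1) — executes, giving -2.
  trace.gen: a read changed (fold.txt 6->1) — executes, giving 1.
  export.gen: a read changed (omega.gen -12->-2; trace.gen 6->1) — executes, giving 1.
  graph.gen: a read changed (omega.gen -12->-2; export.gen 6->1) — executes, giving -2.
  utils.gen: a read changed (export.gen 6->1; graph.gen -12->-2) — executes, giving -2.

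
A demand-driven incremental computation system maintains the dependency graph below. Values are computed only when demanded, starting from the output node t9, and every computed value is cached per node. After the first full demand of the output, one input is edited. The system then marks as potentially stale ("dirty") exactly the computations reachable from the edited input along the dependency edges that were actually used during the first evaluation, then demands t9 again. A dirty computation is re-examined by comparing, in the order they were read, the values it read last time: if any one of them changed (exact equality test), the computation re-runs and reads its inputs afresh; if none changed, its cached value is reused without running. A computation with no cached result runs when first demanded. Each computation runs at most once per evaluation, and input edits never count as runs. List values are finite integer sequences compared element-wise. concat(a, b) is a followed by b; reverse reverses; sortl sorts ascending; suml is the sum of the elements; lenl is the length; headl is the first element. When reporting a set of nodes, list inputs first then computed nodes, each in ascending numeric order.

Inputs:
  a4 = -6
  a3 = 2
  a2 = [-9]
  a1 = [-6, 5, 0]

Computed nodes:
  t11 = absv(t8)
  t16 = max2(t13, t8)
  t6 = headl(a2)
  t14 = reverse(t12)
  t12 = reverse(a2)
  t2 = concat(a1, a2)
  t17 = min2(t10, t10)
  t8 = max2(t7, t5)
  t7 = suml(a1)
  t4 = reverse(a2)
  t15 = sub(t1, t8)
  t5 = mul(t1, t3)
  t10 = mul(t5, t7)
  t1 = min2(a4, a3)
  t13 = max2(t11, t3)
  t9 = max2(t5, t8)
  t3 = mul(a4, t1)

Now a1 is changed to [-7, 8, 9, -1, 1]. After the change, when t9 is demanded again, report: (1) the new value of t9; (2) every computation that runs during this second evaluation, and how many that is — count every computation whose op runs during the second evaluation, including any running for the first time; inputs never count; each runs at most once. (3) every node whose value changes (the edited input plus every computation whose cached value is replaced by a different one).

New value of t9: 10.
Computations that run: t7, t8, t9 — 3 in total.
Values that change: a1, t7, t8, t9.

First evaluation (everything demanded from the output):
  t1 = min2(-6, 2) = -6
  t3 = mul(-6, -6) = 36
  t5 = mul(-6, 36) = -216
  t7 = suml([-6, 5, 0]) = -1
  t8 = max2(-1, -216) = -1
  t9 = max2(-216, -1) = -1

Propagation after the edit:
  t7: runs — a1 [-6, 5, 0]->[-7, 8, 9, -1, 1]; result 10.
  t8: runs — t7 -1->10; result 10.
  t9: runs — t8 -1->10; result 10.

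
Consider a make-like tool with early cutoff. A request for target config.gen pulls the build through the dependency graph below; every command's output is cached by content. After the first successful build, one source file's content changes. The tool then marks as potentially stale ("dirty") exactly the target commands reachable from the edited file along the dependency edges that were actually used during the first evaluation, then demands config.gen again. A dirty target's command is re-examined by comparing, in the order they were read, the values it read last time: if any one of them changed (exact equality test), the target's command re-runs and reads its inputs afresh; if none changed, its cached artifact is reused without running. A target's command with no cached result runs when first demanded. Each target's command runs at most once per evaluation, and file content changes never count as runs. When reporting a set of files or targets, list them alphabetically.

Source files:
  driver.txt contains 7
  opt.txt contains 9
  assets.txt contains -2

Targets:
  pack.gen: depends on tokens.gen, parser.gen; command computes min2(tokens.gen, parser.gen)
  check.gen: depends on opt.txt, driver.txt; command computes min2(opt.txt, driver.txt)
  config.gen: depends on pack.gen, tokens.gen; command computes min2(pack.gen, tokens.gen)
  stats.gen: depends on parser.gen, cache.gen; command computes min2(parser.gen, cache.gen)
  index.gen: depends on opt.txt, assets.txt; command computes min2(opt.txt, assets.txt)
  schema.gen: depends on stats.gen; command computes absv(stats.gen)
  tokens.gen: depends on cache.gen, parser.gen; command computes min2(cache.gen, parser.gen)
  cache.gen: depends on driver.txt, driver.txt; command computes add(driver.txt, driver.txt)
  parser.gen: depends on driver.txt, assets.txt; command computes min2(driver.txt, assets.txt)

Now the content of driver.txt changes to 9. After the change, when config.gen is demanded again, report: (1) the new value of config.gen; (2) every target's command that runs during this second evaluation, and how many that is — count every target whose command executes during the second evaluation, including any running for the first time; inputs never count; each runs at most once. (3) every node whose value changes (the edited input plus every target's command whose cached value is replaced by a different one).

First demand of the output computes:
  cache.gen = add(7, 7) = 14
  parser.gen = min2(7, -2) = -2
  tokens.gen = min2(14, -2) = -2
  pack.gen = min2(-2, -2) = -2
  config.gen = min2(-2, -2) = -2

After the edit, cleaning proceeds:
  cache.gen: a read changed (driver.txt 7->9; driver.txt 7->9) — executes, giving 18.
  parser.gen: a read changed (driver.txt 7->9) — executes, giving -2 — identical to its old value.
  tokens.gen: a read changed (cache.gen 14->18) — executes, giving -2 — identical to its old value.
  pack.gen: dirty, but its reads are unchanged (tokens.gen unchanged, parser.gen unchanged); cached -2 stands.
  config.gen: dirty, but its reads are unchanged (pack.gen unchanged, tokens.gen unchanged); cached -2 stands.

Note where the cutoff bites: pack.gen is checked, finds nothing changed, and keeps its cache.

Demanding config.gen again yields -2.
3 target commands run: cache.gen, parser.gen, tokens.gen.
The nodes whose values change: cache.gen, driver.txt.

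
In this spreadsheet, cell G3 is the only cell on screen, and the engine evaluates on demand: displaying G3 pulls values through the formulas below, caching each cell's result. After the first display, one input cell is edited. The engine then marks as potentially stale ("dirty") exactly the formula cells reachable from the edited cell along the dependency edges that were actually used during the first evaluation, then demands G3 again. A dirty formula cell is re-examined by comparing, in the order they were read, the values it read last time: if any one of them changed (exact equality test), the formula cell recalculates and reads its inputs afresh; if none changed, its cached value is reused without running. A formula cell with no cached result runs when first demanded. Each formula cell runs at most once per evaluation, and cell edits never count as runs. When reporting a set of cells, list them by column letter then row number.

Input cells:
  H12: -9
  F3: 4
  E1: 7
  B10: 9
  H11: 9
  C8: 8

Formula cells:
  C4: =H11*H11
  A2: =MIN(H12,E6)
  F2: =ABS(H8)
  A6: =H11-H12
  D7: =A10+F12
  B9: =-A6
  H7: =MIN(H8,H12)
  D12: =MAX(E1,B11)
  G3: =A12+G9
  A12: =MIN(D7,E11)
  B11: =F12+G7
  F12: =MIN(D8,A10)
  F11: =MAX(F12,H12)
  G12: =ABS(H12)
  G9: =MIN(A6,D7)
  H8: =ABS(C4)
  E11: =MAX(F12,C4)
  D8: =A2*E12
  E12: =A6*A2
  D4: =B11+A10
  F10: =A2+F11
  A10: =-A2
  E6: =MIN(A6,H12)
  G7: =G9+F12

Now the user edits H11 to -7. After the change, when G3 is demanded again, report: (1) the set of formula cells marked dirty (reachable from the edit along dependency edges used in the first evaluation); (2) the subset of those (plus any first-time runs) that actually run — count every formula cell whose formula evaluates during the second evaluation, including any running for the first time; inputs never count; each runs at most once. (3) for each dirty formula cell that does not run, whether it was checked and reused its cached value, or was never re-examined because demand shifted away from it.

Dirty set: A2, A6, A10, A12, C4, D7, D8, E6, E11, E12, F12, G3, G9.
Run set: A6, A12, C4, D8, E6, E11, E12, F12, G3, G9 (10 run).
Re-examined without running (cache reused): A2, A10, D7.
The important point: at A2 every value read last time is unchanged, so the dirty flag clears without a run.

Initial pass — values computed on the first demand:
  A6 = 9 - -9 = 18
  C4 = 9 * 9 = 81
  E6 = MIN(18, -9) = -9
  A2 = MIN(-9, -9) = -9
  A10 = -(-9) = 9
  E12 = 18 * -9 = -162
  D8 = -9 * -162 = 1458
  F12 = MIN(1458, 9) = 9
  D7 = 9 + 9 = 18
  E11 = MAX(9, 81) = 81
  A12 = MIN(18, 81) = 18
  G9 = MIN(18, 18) = 18
  G3 = 18 + 18 = 36

Second demand — change propagation:
  A6: re-runs because H11 9->-7; new result 2.
  C4: re-runs because H11 9->-7; H11 9->-7; new result 49.
  E6: re-runs because A6 18->2; new result -9 (unchanged).
  A2: re-examined; everything it read last time is the same (H12 unchanged, E6 unchanged) — cache -9 kept, no run.
  A10: re-examined; everything it read last time is the same (A2 unchanged) — cache 9 kept, no run.
  E12: re-runs because A6 18->2; new result -18.
  D8: re-runs because E12 -162->-18; new result 162.
  F12: re-runs because D8 1458->162; new result 9 (unchanged).
  D7: re-examined; everything it read last time is the same (A10 unchanged, F12 unchanged) — cache 18 kept, no run.
  E11: re-runs because C4 81->49; new result 49.
  A12: re-runs because E11 81->49; new result 18 (unchanged).
  G9: re-runs because A6 18->2; new result 2.
  G3: re-runs because G9 18->2; new result 20.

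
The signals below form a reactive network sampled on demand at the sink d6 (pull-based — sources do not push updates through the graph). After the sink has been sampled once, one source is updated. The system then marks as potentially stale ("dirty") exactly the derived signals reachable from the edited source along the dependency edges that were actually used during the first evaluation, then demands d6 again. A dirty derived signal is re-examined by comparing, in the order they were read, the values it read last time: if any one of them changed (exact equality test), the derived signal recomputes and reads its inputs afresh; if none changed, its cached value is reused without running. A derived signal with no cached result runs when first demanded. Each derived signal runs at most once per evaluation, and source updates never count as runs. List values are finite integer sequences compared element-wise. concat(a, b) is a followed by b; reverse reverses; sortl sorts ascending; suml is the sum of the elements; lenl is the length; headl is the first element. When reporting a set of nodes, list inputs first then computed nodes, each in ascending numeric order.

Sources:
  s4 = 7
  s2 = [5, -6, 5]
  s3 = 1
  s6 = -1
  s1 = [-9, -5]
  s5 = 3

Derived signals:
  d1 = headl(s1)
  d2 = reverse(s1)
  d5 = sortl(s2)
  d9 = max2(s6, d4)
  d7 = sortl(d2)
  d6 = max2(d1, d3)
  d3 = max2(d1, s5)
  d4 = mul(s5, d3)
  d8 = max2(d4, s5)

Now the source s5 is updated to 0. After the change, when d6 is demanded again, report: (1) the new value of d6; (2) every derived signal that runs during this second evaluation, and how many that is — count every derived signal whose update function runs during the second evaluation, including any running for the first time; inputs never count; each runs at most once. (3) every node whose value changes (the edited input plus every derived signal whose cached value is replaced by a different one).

d6 now evaluates to 0.
Run set: d3, d6 (2 run).
Changed values: s5, d3, d6.

Initial pass — values computed on the first demand:
  d1 = headl([-9, -5]) = -9
  d3 = max2(-9, 3) = 3
  d6 = max2(-9, 3) = 3

Second demand — change propagation:
  d3: re-runs because s5 3->0; new result 0.
  d6: re-runs because d3 3->0; new result 0.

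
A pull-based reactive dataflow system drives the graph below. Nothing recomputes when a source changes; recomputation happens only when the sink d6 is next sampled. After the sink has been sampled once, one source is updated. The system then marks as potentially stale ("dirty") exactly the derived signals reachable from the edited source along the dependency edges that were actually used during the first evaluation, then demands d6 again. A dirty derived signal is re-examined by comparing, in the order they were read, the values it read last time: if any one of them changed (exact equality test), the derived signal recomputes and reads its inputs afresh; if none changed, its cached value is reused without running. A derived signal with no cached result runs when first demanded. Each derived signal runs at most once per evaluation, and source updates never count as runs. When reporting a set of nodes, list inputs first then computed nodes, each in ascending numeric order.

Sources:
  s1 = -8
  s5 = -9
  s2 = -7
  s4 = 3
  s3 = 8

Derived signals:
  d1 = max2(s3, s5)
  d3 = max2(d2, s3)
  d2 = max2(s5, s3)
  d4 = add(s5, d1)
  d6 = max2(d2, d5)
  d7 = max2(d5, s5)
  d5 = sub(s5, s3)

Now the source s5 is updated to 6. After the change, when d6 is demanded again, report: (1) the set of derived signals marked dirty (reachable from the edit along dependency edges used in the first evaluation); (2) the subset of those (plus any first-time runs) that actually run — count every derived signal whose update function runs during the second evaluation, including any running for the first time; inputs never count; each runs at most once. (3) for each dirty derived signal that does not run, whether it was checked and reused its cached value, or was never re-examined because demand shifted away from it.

Marked dirty: d2, d5, d6.
Derived signals that run: d2, d5, d6 — 3 in total.
Every dirty derived signal ran.

First evaluation (everything demanded from the output):
  d2 = max2(-9, 8) = 8
  d5 = sub(-9, 8) = -17
  d6 = max2(8, -17) = 8

Propagation after the edit:
  d2: runs — s5 -9->6; result 8 (same value as before).
  d5: runs — s5 -9->6; result -2.
  d6: runs — d5 -17->-2; result 8 (same value as before).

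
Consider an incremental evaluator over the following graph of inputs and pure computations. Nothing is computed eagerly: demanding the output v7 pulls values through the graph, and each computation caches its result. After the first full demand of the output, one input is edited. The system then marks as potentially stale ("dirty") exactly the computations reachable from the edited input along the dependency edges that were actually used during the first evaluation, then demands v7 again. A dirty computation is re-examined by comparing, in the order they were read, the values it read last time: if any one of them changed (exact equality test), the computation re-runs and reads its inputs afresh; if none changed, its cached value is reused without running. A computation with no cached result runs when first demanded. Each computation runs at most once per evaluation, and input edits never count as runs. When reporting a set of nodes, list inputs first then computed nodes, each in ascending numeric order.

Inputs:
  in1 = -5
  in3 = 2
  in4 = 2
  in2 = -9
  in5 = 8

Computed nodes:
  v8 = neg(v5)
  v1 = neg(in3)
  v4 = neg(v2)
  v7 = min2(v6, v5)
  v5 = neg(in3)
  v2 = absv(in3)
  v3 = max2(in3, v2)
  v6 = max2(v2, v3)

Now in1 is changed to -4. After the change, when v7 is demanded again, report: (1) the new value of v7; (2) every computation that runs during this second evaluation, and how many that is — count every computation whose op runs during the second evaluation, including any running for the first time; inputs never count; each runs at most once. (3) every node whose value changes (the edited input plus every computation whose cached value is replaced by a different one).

Initial pass — values computed on the first demand:
  v2 = absv(2) = 2
  v3 = max2(2, 2) = 2
  v5 = neg(2) = -2
  v6 = max2(2, 2) = 2
  v7 = min2(2, -2) = -2

Second demand — change propagation:
  no demanded computation ever read in1, so the edit dirties nothing and nothing runs.

The important point: nothing the output needs ever reads in1, so the edit is invisible to it.

v7 now evaluates to -2.
Run set: none (0 run).
Changed values: in1.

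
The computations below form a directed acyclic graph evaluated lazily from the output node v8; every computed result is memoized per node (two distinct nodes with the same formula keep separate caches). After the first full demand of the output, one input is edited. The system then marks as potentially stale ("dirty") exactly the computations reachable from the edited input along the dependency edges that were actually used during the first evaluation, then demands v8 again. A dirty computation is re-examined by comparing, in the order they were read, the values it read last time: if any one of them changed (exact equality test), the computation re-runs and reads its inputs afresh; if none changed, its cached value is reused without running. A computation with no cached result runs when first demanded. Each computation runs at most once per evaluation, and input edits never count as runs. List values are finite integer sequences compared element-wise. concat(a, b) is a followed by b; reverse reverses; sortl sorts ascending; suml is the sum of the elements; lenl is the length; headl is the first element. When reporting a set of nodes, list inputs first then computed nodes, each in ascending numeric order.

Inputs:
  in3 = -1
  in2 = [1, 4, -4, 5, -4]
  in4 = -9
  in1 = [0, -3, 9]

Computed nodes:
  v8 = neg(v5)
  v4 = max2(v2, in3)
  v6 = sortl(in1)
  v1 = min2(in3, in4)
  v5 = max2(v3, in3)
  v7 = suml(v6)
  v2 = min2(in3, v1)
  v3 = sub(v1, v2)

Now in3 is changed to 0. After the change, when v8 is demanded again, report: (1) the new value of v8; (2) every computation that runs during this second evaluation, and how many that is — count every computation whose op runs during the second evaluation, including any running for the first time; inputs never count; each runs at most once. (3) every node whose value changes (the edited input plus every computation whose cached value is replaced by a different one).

First demand of the output computes:
  v1 = min2(-1, -9) = -9
  v2 = min2(-1, -9) = -9
  v3 = sub(-9, -9) = 0
  v5 = max2(0, -1) = 0
  v8 = neg(0) = 0

After the edit, cleaning proceeds:
  v1: a read changed (in3 -1->0) — executes, giving -9 — identical to its old value.
  v2: a read changed (in3 -1->0) — executes, giving -9 — identical to its old value.
  v3: dirty, but its reads are unchanged (v1 unchanged, v2 unchanged); cached 0 stands.
  v5: a read changed (in3 -1->0) — executes, giving 0 — identical to its old value.
  v8: dirty, but its reads are unchanged (v5 unchanged); cached 0 stands.

Note where the cutoff bites: v3 is checked, finds nothing changed, and keeps its cache.

Demanding v8 again yields 0.
3 computations run: v1, v2, v5.
The nodes whose values change: in3.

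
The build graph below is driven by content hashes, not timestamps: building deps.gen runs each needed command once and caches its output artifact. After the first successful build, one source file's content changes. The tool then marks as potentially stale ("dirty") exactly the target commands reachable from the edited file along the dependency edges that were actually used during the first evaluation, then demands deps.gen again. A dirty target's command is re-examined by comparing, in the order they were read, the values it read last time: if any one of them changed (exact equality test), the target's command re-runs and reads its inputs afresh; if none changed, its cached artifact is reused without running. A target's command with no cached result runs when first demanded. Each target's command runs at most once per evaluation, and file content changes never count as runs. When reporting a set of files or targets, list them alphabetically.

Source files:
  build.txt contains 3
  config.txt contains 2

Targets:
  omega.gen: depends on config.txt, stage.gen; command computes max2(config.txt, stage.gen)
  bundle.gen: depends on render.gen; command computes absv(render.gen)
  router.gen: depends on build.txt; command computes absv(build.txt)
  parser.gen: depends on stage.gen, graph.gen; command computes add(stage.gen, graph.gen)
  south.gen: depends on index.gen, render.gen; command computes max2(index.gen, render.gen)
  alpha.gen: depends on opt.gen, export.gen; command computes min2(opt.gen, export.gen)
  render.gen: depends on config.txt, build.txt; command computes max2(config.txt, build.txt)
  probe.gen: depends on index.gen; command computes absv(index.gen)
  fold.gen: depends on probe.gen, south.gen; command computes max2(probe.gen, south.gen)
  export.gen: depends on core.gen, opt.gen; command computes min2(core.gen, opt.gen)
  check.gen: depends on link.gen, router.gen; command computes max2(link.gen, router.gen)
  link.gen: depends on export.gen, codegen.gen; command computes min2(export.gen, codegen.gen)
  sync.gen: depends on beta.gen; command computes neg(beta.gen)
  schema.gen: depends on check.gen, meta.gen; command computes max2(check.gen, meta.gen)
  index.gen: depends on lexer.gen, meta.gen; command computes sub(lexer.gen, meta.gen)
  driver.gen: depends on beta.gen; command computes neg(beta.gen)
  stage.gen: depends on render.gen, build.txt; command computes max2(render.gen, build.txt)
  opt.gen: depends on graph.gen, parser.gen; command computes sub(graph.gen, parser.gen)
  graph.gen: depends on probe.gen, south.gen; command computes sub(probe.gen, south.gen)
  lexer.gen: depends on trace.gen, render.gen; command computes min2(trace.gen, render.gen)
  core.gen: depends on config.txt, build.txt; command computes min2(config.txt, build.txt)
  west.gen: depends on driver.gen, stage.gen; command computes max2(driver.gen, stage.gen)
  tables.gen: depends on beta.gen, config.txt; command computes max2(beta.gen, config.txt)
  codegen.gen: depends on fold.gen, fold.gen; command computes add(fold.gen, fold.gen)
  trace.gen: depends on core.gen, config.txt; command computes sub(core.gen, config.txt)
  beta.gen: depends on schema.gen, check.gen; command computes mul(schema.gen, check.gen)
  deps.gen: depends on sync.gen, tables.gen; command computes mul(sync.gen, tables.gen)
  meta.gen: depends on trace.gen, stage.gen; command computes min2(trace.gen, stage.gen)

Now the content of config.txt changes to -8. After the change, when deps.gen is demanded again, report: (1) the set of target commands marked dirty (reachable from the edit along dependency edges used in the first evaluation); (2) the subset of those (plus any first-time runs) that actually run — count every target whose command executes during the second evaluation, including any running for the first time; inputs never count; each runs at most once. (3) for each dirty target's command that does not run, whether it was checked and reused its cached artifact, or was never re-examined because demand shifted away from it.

Initial pass — values computed on the first demand:
  core.gen = min2(2, 3) = 2
  render.gen = max2(2, 3) = 3
  router.gen = absv(3) = 3
  stage.gen = max2(3, 3) = 3
  trace.gen = sub(2, 2) = 0
  lexer.gen = min2(0, 3) = 0
  meta.gen = min2(0, 3) = 0
  index.gen = sub(0, 0) = 0
  probe.gen = absv(0) = 0
  south.gen = max2(0, 3) = 3
  fold.gen = max2(0, 3) = 3
  codegen.gen = add(3, 3) = 6
  graph.gen = sub(0, 3) = -3
  parser.gen = add(3, -3) = 0
  opt.gen = sub(-3, 0) = -3
  export.gen = min2(2, -3) = -3
  link.gen = min2(-3, 6) = -3
  check.gen = max2(-3, 3) = 3
  schema.gen = max2(3, 0) = 3
  beta.gen = mul(3, 3) = 9
  sync.gen = neg(9) = -9
  tables.gen = max2(9, 2) = 9
  deps.gen = mul(-9, 9) = -81

Second demand — change propagation:
  core.gen: re-runs because config.txt 2->-8; new result -8.
  render.gen: re-runs because config.txt 2->-8; new result 3 (unchanged).
  stage.gen: re-examined; everything it read last time is the same (render.gen unchanged, build.txt unchanged) — cache 3 kept, no run.
  trace.gen: re-runs because core.gen 2->-8; config.txt 2->-8; new result 0 (unchanged).
  lexer.gen: re-examined; everything it read last time is the same (trace.gen unchanged, render.gen unchanged) — cache 0 kept, no run.
  meta.gen: re-examined; everything it read last time is the same (trace.gen unchanged, stage.gen unchanged) — cache 0 kept, no run.
  index.gen: re-examined; everything it read last time is the same (lexer.gen unchanged, meta.gen unchanged) — cache 0 kept, no run.
  probe.gen: re-examined; everything it read last time is the same (index.gen unchanged) — cache 0 kept, no run.
  south.gen: re-examined; everything it read last time is the same (index.gen unchanged, render.gen unchanged) — cache 3 kept, no run.
  fold.gen: re-examined; everything it read last time is the same (probe.gen unchanged, south.gen unchanged) — cache 3 kept, no run.
  codegen.gen: re-examined; everything it read last time is the same (fold.gen unchanged, fold.gen unchanged) — cache 6 kept, no run.
  graph.gen: re-examined; everything it read last time is the same (probe.gen unchanged, south.gen unchanged) — cache -3 kept, no run.
  parser.gen: re-examined; everything it read last time is the same (stage.gen unchanged, graph.gen unchanged) — cache 0 kept, no run.
  opt.gen: re-examined; everything it read last time is the same (graph.gen unchanged, parser.gen unchanged) — cache -3 kept, no run.
  export.gen: re-runs because core.gen 2->-8; new result -8.
  link.gen: re-runs because export.gen -3->-8; new result -8.
  check.gen: re-runs because link.gen -3->-8; new result 3 (unchanged).
  schema.gen: re-examined; everything it read last time is the same (check.gen unchanged, meta.gen unchanged) — cache 3 kept, no run.
  beta.gen: re-examined; everything it read last time is the same (schema.gen unchanged, check.gen unchanged) — cache 9 kept, no run.
  sync.gen: re-examined; everything it read last time is the same (beta.gen unchanged) — cache -9 kept, no run.
  tables.gen: re-runs because config.txt 2->-8; new result 9 (unchanged).
  deps.gen: re-examined; everything it read last time is the same (sync.gen unchanged, tables.gen unchanged) — cache -81 kept, no run.

The important point: at stage.gen every value read last time is unchanged, so the dirty flag clears without a run.

Dirty set: beta.gen, check.gen, codegen.gen, core.gen, deps.gen, export.gen, fold.gen, graph.gen, index.gen, lexer.gen, link.gen, meta.gen, opt.gen, parser.gen, probe.gen, render.gen, schema.gen, south.gen, stage.gen, sync.gen, tables.gen, trace.gen.
Run set: check.gen, core.gen, export.gen, link.gen, render.gen, tables.gen, trace.gen (7 run).
Re-examined without running (cache reused): beta.gen, codegen.gen, deps.gen, fold.gen, graph.gen, index.gen, lexer.gen, meta.gen, opt.gen, parser.gen, probe.gen, schema.gen, south.gen, stage.gen, sync.gen.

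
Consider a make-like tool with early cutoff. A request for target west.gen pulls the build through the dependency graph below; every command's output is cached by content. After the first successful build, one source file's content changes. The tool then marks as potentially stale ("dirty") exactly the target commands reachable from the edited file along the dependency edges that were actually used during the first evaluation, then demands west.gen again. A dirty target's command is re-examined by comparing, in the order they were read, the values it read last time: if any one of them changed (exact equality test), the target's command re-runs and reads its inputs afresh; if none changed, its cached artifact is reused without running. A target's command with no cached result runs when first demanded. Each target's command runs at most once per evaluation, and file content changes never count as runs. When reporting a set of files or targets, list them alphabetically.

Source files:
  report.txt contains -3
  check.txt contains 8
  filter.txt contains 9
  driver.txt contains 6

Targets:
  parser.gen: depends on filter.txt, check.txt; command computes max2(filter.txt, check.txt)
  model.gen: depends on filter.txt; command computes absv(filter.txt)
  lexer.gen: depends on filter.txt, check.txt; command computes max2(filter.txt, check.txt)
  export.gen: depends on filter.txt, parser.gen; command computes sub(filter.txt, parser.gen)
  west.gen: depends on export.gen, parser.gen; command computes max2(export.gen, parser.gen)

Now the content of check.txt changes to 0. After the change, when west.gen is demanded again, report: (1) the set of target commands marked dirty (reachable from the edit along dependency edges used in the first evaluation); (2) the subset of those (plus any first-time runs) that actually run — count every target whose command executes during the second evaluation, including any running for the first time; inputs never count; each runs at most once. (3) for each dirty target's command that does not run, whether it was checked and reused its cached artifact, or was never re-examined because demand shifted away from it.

The edit dirties: export.gen, parser.gen, west.gen.
1 target commands run: parser.gen.
Cache hits after checking: export.gen, west.gen.
Note the absorption at parser.gen: it re-runs yet its value is the same, leaving the output's value untouched.

First demand of the output computes:
  parser.gen = max2(9, 8) = 9
  export.gen = sub(9, 9) = 0
  west.gen = max2(0, 9) = 9

After the edit, cleaning proceeds:
  parser.gen: a read changed (check.txt 8->0) — executes, giving 9 — identical to its old value.
  export.gen: dirty, but its reads are unchanged (filter.txt unchanged, parser.gen unchanged); cached 0 stands.
  west.gen: dirty, but its reads are unchanged (export.gen unchanged, parser.gen unchanged); cached 9 stands.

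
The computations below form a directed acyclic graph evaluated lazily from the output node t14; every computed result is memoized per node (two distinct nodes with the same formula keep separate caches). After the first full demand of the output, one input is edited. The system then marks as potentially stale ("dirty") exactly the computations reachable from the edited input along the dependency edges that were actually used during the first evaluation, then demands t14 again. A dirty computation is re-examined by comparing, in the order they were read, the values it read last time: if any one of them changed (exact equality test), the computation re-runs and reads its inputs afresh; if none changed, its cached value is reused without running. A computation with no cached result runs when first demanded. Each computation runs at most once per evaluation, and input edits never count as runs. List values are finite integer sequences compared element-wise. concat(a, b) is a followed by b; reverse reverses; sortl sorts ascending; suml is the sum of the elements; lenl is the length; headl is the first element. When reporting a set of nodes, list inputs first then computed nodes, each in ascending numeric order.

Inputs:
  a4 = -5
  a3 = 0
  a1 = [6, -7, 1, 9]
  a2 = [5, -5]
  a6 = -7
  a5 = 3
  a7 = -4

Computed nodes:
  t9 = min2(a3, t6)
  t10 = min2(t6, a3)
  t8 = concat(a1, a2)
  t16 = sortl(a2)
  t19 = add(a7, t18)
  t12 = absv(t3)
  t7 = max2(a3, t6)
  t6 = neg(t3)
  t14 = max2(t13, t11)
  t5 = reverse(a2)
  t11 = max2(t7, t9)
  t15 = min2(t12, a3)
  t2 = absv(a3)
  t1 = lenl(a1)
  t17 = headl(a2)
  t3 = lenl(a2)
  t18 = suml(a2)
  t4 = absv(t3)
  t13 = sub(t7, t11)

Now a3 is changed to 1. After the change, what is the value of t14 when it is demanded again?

First demand of the output computes:
  t3 = lenl([5, -5]) = 2
  t6 = neg(2) = -2
  t7 = max2(0, -2) = 0
  t9 = min2(0, -2) = -2
  t11 = max2(0, -2) = 0
  t13 = sub(0, 0) = 0
  t14 = max2(0, 0) = 0

After the edit, cleaning proceeds:
  t7: a read changed (a3 0->1) — executes, giving 1.
  t9: a read changed (a3 0->1) — executes, giving -2 — identical to its old value.
  t11: a read changed (t7 0->1) — executes, giving 1.
  t13: a read changed (t7 0->1; t11 0->1) — executes, giving 0 — identical to its old value.
  t14: a read changed (t11 0->1) — executes, giving 1.

Demanding t14 again yields 1.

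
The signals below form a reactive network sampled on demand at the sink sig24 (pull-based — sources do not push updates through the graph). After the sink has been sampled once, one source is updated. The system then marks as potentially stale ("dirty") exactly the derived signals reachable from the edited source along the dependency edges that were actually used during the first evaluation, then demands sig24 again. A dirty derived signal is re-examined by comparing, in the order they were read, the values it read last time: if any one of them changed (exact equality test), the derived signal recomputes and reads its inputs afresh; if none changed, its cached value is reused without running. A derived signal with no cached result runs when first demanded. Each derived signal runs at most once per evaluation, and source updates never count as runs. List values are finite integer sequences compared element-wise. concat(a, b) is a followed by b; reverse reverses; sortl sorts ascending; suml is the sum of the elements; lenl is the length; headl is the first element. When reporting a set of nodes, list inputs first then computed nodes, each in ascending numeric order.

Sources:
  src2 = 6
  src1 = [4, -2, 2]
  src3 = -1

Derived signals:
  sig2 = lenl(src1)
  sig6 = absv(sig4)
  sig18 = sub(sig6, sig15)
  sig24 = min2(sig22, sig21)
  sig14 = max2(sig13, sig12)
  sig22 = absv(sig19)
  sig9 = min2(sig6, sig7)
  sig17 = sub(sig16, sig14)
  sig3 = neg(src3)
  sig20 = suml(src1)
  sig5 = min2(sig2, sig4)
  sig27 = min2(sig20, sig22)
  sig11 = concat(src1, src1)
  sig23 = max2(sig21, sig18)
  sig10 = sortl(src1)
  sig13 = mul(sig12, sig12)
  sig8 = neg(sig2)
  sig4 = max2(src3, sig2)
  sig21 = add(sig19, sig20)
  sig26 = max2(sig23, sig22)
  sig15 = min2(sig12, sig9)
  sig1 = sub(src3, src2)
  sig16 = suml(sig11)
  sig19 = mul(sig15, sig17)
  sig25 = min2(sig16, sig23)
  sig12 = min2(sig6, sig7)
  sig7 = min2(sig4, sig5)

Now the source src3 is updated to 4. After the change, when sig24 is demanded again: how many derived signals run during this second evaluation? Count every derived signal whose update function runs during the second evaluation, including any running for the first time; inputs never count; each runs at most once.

Run set: sig4, sig5, sig6, sig7, sig9, sig12 (6 run).
The important point: at sig13 every value read last time is unchanged, so the dirty flag clears without a run.

Initial pass — values computed on the first demand:
  sig2 = lenl([4, -2, 2]) = 3
  sig4 = max2(-1, 3) = 3
  sig5 = min2(3, 3) = 3
  sig6 = absv(3) = 3
  sig7 = min2(3, 3) = 3
  sig9 = min2(3, 3) = 3
  sig11 = concat([4, -2, 2], [4, -2, 2]) = [4, -2, 2, 4, -2, 2]
  sig12 = min2(3, 3) = 3
  sig13 = mul(3, 3) = 9
  sig14 = max2(9, 3) = 9
  sig15 = min2(3, 3) = 3
  sig16 = suml([4, -2, 2, 4, -2, 2]) = 8
  sig17 = sub(8, 9) = -1
  sig19 = mul(3, -1) = -3
  sig20 = suml([4, -2, 2]) = 4
  sig21 = add(-3, 4) = 1
  sig22 = absv(-3) = 3
  sig24 = min2(3, 1) = 1

Second demand — change propagation:
  sig4: re-runs because src3 -1->4; new result 4.
  sig5: re-runs because sig4 3->4; new result 3 (unchanged).
  sig6: re-runs because sig4 3->4; new result 4.
  sig7: re-runs because sig4 3->4; new result 3 (unchanged).
  sig9: re-runs because sig6 3->4; new result 3 (unchanged).
  sig12: re-runs because sig6 3->4; new result 3 (unchanged).
  sig13: re-examined; everything it read last time is the same (sig12 unchanged, sig12 unchanged) — cache 9 kept, no run.
  sig14: re-examined; everything it read last time is the same (sig13 unchanged, sig12 unchanged) — cache 9 kept, no run.
  sig15: re-examined; everything it read last time is the same (sig12 unchanged, sig9 unchanged) — cache 3 kept, no run.
  sig17: re-examined; everything it read last time is the same (sig16 unchanged, sig14 unchanged) — cache -1 kept, no run.
  sig19: re-examined; everything it read last time is the same (sig15 unchanged, sig17 unchanged) — cache -3 kept, no run.
  sig21: re-examined; everything it read last time is the same (sig19 unchanged, sig20 unchanged) — cache 1 kept, no run.
  sig22: re-examined; everything it read last time is the same (sig19 unchanged) — cache 3 kept, no run.
  sig24: re-examined; everything it read last time is the same (sig22 unchanged, sig21 unchanged) — cache 1 kept, no run.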